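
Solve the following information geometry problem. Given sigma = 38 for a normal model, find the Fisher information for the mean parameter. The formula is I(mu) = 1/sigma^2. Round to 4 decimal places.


The Fisher information for the mean of a normal distribution is I(mu) = 1/sigma^2.
sigma = 38, so sigma^2 = 1444.
I(mu) = 1/1444 = 0.0007

0.0007


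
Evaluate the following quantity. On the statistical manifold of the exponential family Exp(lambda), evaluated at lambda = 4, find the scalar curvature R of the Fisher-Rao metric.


This family has a single free parameter, so its statistical manifold
is 1-dimensional. The Riemann curvature tensor of any 1-dimensional
Riemannian manifold vanishes identically, so R = 0.

0


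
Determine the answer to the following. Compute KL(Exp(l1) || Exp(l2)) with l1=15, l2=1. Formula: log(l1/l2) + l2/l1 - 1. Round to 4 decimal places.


KL divergence for exponential family:
KL = log(l1/l2) + l2/l1 - 1.
log(15/1) = 2.70805.
1/15 = 0.066667.
KL = 2.70805 + 0.066667 - 1 = 1.7747

1.7747


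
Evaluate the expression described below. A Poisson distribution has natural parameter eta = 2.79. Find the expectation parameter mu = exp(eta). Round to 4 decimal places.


Expectation parameter for Poisson exponential family:
mu = exp(eta).
eta = 2.79.
mu = exp(2.79) = 16.2810

16.2810


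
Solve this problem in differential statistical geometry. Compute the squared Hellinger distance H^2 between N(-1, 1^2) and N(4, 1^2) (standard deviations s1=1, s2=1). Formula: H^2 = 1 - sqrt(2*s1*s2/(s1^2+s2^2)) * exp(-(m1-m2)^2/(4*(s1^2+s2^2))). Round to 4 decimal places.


Squared Hellinger distance for Gaussians:
H^2 = 1 - sqrt(2*s1*s2/(s1^2+s2^2)) * exp(-(m1-m2)^2/(4*(s1^2+s2^2))).
s1^2 = 1, s2^2 = 1, s1^2+s2^2 = 2.
sqrt(2*1*1/(2)) = 1.0.
(m1-m2)^2 = (-5)^2 = 25.
exp(-25/(4*2)) = exp(-3.125) = 0.043937.
H^2 = 1 - 1.0*0.043937 = 0.9561

0.9561


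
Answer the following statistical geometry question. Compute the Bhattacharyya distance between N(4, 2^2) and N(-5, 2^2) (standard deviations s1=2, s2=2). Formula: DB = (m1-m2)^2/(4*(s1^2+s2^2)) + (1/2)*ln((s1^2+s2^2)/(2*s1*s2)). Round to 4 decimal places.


Bhattacharyya distance between two Gaussians:
DB = (m1-m2)^2/(4*(s1^2+s2^2)) + (1/2)*ln((s1^2+s2^2)/(2*s1*s2)).
(m1-m2)^2 = (9)^2 = 81.
s1^2+s2^2 = 4 + 4 = 8.
term1 = 81/32 = 2.53125.
term2 = 0.5*ln(8/8.0) = 0.0.
DB = 2.53125 + 0.0 = 2.5313

2.5313


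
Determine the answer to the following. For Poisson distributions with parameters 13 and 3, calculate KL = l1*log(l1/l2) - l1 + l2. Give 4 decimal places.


KL divergence for Poisson:
KL = l1*log(l1/l2) - l1 + l2.
l1 = 13, l2 = 3.
log(13/3) = 1.466337.
l1*log(l1/l2) = 13 * 1.466337 = 19.062382.
KL = 19.062382 - 13 + 3 = 9.0624

9.0624


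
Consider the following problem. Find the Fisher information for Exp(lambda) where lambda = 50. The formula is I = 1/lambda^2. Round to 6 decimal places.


Fisher information for exponential: I(lambda) = 1/lambda^2.
lambda = 50, lambda^2 = 2500.
I = 1/2500 = 0.000400

0.000400


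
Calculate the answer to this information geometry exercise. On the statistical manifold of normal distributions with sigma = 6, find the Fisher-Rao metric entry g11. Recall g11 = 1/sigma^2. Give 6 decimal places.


For the 2-parameter normal family, the Fisher metric has:
  g11 = 1/sigma^2, g22 = 2/sigma^2.
sigma = 6, sigma^2 = 36.
g11 = 0.027778

0.027778


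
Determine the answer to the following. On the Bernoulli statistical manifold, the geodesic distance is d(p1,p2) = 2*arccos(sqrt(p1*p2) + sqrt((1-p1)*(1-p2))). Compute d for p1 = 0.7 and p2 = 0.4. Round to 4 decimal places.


Geodesic distance on Bernoulli manifold:
d(p1,p2) = 2*arccos(sqrt(p1*p2) + sqrt((1-p1)*(1-p2))).
sqrt(p1*p2) = sqrt(0.7*0.4) = 0.52915.
sqrt((1-p1)*(1-p2)) = sqrt(0.3*0.6) = 0.424264.
arg = 0.52915 + 0.424264 = 0.953414.
d = 2*arccos(0.953414) = 0.6129

0.6129


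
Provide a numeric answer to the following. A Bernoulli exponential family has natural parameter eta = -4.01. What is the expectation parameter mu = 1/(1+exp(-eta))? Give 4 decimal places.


Dual coordinate (expectation parameter) for Bernoulli:
mu = 1/(1+exp(-eta)).
eta = -4.01.
exp(-eta) = exp(4.01) = 55.146871.
mu = 1/(1+55.146871) = 0.0178

0.0178


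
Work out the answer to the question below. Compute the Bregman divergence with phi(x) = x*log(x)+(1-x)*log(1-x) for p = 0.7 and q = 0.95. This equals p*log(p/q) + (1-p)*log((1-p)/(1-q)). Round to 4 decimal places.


Bregman divergence with negative entropy generator:
D = p*log(p/q) + (1-p)*log((1-p)/(1-q)).
p = 0.7, q = 0.95.
p*log(p/q) = 0.7*log(0.7/0.95) = -0.213767.
(1-p)*log((1-p)/(1-q)) = 0.3*log(0.3/0.05) = 0.537528.
D = -0.213767 + 0.537528 = 0.3238

0.3238


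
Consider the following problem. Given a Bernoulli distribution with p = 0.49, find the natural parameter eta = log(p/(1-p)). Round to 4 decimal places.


Natural parameter for Bernoulli: eta = log(p/(1-p)).
p = 0.49, 1-p = 0.51.
p/(1-p) = 0.960784.
eta = log(0.960784) = -0.0400

-0.0400


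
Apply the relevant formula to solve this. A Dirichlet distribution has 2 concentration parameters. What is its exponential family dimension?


Exponential family dimension calculation:
Dirichlet with 2 components has 2 natural parameters.

2


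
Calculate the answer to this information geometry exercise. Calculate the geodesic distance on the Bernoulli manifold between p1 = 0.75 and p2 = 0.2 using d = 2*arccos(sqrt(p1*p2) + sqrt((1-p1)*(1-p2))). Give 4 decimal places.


Geodesic distance on Bernoulli manifold:
d(p1,p2) = 2*arccos(sqrt(p1*p2) + sqrt((1-p1)*(1-p2))).
sqrt(p1*p2) = sqrt(0.75*0.2) = 0.387298.
sqrt((1-p1)*(1-p2)) = sqrt(0.25*0.8) = 0.447214.
arg = 0.387298 + 0.447214 = 0.834512.
d = 2*arccos(0.834512) = 1.1671

1.1671


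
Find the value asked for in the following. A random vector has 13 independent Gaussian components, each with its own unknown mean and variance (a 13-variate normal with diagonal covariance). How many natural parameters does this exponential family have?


Exponential family dimension calculation:
Each univariate normal has two natural parameters (mu/sigma^2 and -1/(2 sigma^2)).
With 13 independent components, dim = 2 * 13 = 26.

26


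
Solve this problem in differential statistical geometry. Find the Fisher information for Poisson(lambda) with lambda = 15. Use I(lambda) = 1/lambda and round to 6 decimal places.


Fisher information for Poisson: I(lambda) = 1/lambda.
lambda = 15.
I(lambda) = 1/15 = 0.066667

0.066667


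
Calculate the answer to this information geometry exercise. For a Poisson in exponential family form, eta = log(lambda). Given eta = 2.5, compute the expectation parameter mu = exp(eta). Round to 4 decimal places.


Expectation parameter for Poisson exponential family:
mu = exp(eta).
eta = 2.5.
mu = exp(2.5) = 12.1825

12.1825


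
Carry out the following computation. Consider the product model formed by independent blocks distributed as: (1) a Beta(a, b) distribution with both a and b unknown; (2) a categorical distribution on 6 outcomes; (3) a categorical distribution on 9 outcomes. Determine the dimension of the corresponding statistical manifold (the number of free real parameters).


The dimension of a statistical manifold equals the number of free
(independent) real parameters of the model. For a product of independent
blocks the parameter counts add.
- Beta (a, b): 2.
- categorical on 6 outcomes (probabilities sum to 1): 6-1 = 5.
- categorical on 9 outcomes (probabilities sum to 1): 9-1 = 8.
Total = 2 + 5 + 8 = 15.
Dimension = 15

15


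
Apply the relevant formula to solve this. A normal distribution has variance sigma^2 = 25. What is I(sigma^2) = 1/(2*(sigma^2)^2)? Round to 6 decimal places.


Fisher information for variance: I(sigma^2) = 1/(2*sigma^4).
sigma^2 = 25, so sigma^4 = 625.
I = 1/(2*625) = 1/1250 = 0.000800

0.000800


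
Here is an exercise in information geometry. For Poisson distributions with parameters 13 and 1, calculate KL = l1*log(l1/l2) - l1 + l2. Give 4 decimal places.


KL divergence for Poisson:
KL = l1*log(l1/l2) - l1 + l2.
l1 = 13, l2 = 1.
log(13/1) = 2.564949.
l1*log(l1/l2) = 13 * 2.564949 = 33.344342.
KL = 33.344342 - 13 + 1 = 21.3443

21.3443


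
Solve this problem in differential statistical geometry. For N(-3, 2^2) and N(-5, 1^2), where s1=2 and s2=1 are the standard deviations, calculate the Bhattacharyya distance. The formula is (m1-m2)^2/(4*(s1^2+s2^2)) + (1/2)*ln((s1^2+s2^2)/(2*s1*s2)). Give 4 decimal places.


Bhattacharyya distance between two Gaussians:
DB = (m1-m2)^2/(4*(s1^2+s2^2)) + (1/2)*ln((s1^2+s2^2)/(2*s1*s2)).
(m1-m2)^2 = (2)^2 = 4.
s1^2+s2^2 = 4 + 1 = 5.
term1 = 4/20 = 0.2.
term2 = 0.5*ln(5/4.0) = 0.111572.
DB = 0.2 + 0.111572 = 0.3116

0.3116


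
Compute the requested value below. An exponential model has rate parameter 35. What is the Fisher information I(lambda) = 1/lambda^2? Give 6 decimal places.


Fisher information for exponential: I(lambda) = 1/lambda^2.
lambda = 35, lambda^2 = 1225.
I = 1/1225 = 0.000816

0.000816


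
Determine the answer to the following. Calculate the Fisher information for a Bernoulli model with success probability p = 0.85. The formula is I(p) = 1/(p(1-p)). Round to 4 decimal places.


For Bernoulli(p), Fisher information is I(p) = 1/(p*(1-p)).
p = 0.85, 1-p = 0.15.
p*(1-p) = 0.1275.
I(p) = 1/0.1275 = 7.8431

7.8431


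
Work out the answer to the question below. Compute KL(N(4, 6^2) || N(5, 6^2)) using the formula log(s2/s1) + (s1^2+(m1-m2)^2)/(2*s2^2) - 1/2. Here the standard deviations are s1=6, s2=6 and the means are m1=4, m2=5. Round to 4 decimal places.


KL divergence between normal distributions:
KL = log(s2/s1) + (s1^2 + (m1-m2)^2)/(2*s2^2) - 1/2.
log(6/6) = 0.0.
(6^2 + (4-5)^2)/(2*6^2) = (36 + 1)/72 = 0.513889.
KL = 0.0 + 0.513889 - 0.5 = 0.0139

0.0139


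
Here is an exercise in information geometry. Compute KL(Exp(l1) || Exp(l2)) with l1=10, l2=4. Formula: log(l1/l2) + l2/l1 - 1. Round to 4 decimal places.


KL divergence for exponential family:
KL = log(l1/l2) + l2/l1 - 1.
log(10/4) = 0.916291.
4/10 = 0.4.
KL = 0.916291 + 0.4 - 1 = 0.3163

0.3163


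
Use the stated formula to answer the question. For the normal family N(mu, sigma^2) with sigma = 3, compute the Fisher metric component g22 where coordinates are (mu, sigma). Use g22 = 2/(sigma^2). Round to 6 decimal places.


For the 2-parameter normal family, the Fisher metric has:
  g11 = 1/sigma^2, g22 = 2/sigma^2.
sigma = 3, sigma^2 = 9.
g22 = 0.222222

0.222222


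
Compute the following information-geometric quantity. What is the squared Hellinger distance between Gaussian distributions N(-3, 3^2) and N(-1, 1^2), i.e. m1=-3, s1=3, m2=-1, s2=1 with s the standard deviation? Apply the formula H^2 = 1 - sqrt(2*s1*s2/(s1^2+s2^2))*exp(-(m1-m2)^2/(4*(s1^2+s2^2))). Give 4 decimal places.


Squared Hellinger distance for Gaussians:
H^2 = 1 - sqrt(2*s1*s2/(s1^2+s2^2)) * exp(-(m1-m2)^2/(4*(s1^2+s2^2))).
s1^2 = 9, s2^2 = 1, s1^2+s2^2 = 10.
sqrt(2*3*1/(10)) = 0.774597.
(m1-m2)^2 = (-2)^2 = 4.
exp(-4/(4*10)) = exp(-0.1) = 0.904837.
H^2 = 1 - 0.774597*0.904837 = 0.2991

0.2991


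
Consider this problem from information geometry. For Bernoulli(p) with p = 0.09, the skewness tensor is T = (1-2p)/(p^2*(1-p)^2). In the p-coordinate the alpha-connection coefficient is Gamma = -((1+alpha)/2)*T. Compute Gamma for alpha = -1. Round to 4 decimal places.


Skewness (Amari-Chentsov) tensor: T = (1-2p)/(p^2*(1-p)^2).
p = 0.09, 1-2p = 0.82, p^2 = 0.0081, (1-p)^2 = 0.8281.
T = 0.82/(0.0081 * 0.8281) = 122.249206.
In the p-coordinate, Gamma^(alpha) = Gamma^(0) - (alpha/2)*T with Gamma^(0) = (1/2)*g'(p) = -T/2,
so Gamma^(alpha) = -((1+alpha)/2)*T.
alpha = -1, -(1+alpha)/2 = 0.0.
Gamma = 0.0 * 122.249206 = 0.0000

0.0000


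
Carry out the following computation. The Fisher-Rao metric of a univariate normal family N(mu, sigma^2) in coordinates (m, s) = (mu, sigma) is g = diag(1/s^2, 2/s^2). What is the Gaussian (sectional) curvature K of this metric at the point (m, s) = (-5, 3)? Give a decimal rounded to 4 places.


The metric has the form g = (A dm^2 + B ds^2)/s^2 with A = 1, B = 2.
Substitute u = sqrt(A/B)*m: g = B*(du^2 + ds^2)/s^2, i.e. B times the
Poincare upper half-plane metric, which has constant Gaussian curvature -1.
Scaling a 2D metric by a constant c divides the Gaussian curvature by c,
so K = -1/B = -1/(2) = -0.5000 everywhere (the point (m, s) = (-5, 3) is irrelevant:
the curvature is constant).
The requested Gaussian curvature is K = -0.5000.

-0.5000


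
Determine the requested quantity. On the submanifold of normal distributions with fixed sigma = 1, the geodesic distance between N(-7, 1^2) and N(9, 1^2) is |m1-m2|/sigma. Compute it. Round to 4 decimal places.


On the fixed-variance normal subfamily, geodesic distance = |m1-m2|/sigma.
|-7 - 9| = 16.
sigma = 1.
d = 16/1 = 16.0000

16.0000


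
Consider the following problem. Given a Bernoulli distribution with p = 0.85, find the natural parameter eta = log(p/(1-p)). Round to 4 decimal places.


Natural parameter for Bernoulli: eta = log(p/(1-p)).
p = 0.85, 1-p = 0.15.
p/(1-p) = 5.666667.
eta = log(5.666667) = 1.7346

1.7346


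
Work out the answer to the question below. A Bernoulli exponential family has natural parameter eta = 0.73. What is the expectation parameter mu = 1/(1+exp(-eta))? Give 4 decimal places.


Dual coordinate (expectation parameter) for Bernoulli:
mu = 1/(1+exp(-eta)).
eta = 0.73.
exp(-eta) = exp(-0.73) = 0.481909.
mu = 1/(1+0.481909) = 0.6748

0.6748


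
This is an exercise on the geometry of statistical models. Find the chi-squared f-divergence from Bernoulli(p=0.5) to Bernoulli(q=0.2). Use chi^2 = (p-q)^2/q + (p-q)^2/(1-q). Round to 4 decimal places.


Chi-squared divergence between Bernoulli distributions:
chi^2 = (p-q)^2/q + (p-q)^2/(1-q).
p = 0.5, q = 0.2, p-q = 0.3.
(p-q)^2 = 0.09.
term1 = 0.09/0.2 = 0.45.
term2 = 0.09/0.8 = 0.1125.
chi^2 = 0.45 + 0.1125 = 0.5625

0.5625


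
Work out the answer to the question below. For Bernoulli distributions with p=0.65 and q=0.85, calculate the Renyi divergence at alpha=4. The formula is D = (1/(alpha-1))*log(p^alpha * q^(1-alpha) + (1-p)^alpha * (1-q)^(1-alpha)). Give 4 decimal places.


Renyi divergence of order alpha between Bernoulli distributions:
D = (1/(alpha-1))*log(p^alpha * q^(1-alpha) + (1-p)^alpha * (1-q)^(1-alpha)).
alpha = 4, p = 0.65, q = 0.85.
p^alpha * q^(1-alpha) = 0.65^4 * 0.85^-3 = 0.290668.
(1-p)^alpha * (1-q)^(1-alpha) = 0.35^4 * 0.15^-3 = 4.446296.
sum = 0.290668 + 4.446296 = 4.736964.
D = (1/3)*log(4.736964) = 0.5185

0.5185


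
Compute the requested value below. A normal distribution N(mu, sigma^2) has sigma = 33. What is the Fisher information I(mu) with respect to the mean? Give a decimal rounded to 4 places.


The Fisher information for the mean of a normal distribution is I(mu) = 1/sigma^2.
sigma = 33, so sigma^2 = 1089.
I(mu) = 1/1089 = 0.0009

0.0009


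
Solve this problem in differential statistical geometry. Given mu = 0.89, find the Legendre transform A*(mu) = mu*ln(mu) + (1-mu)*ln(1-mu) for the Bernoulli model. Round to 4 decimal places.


Legendre transform for Bernoulli:
A*(mu) = mu*log(mu) + (1-mu)*log(1-mu).
mu = 0.89, 1-mu = 0.11.
mu*log(mu) = 0.89*log(0.89) = -0.103715.
(1-mu)*log(1-mu) = 0.11*log(0.11) = -0.2428.
A* = -0.103715 + -0.2428 = -0.3465

-0.3465


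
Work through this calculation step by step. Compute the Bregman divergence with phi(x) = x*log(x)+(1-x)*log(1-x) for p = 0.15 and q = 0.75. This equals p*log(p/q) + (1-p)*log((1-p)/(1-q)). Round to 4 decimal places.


Bregman divergence with negative entropy generator:
D = p*log(p/q) + (1-p)*log((1-p)/(1-q)).
p = 0.15, q = 0.75.
p*log(p/q) = 0.15*log(0.15/0.75) = -0.241416.
(1-p)*log((1-p)/(1-q)) = 0.85*log(0.85/0.25) = 1.040209.
D = -0.241416 + 1.040209 = 0.7988

0.7988


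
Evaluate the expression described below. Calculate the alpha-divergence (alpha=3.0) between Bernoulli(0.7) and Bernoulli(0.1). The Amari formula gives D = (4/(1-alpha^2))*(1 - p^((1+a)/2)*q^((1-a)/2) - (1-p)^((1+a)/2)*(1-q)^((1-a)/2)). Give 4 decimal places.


Amari alpha-divergence:
D = (4/(1-alpha^2))*(1 - p^((1+a)/2)*q^((1-a)/2) - (1-p)^((1+a)/2)*(1-q)^((1-a)/2)).
alpha = 3.0, p = 0.7, q = 0.1.
e1 = (1+alpha)/2 = 2.0, e2 = (1-alpha)/2 = -1.0.
t1 = p^e1 * q^e2 = 0.7^2.0 * 0.1^-1.0 = 4.9.
t2 = (1-p)^e1 * (1-q)^e2 = 0.3^2.0 * 0.9^-1.0 = 0.1.
4/(1-alpha^2) = -0.5.
D = -0.5*(1 - 4.9 - 0.1) = 2.0000

2.0000


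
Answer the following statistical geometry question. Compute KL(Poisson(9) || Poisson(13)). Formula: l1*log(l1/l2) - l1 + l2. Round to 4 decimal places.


KL divergence for Poisson:
KL = l1*log(l1/l2) - l1 + l2.
l1 = 9, l2 = 13.
log(9/13) = -0.367725.
l1*log(l1/l2) = 9 * -0.367725 = -3.309523.
KL = -3.309523 - 9 + 13 = 0.6905

0.6905


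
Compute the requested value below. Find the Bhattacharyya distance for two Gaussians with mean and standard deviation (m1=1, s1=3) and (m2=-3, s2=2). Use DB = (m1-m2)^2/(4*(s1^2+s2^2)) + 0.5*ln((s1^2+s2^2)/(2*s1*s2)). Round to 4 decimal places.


Bhattacharyya distance between two Gaussians:
DB = (m1-m2)^2/(4*(s1^2+s2^2)) + (1/2)*ln((s1^2+s2^2)/(2*s1*s2)).
(m1-m2)^2 = (4)^2 = 16.
s1^2+s2^2 = 9 + 4 = 13.
term1 = 16/52 = 0.307692.
term2 = 0.5*ln(13/12.0) = 0.040021.
DB = 0.307692 + 0.040021 = 0.3477

0.3477


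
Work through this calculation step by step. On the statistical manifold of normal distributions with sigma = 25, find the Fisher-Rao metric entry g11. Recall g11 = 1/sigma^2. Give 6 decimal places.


For the 2-parameter normal family, the Fisher metric has:
  g11 = 1/sigma^2, g22 = 2/sigma^2.
sigma = 25, sigma^2 = 625.
g11 = 0.001600

0.001600


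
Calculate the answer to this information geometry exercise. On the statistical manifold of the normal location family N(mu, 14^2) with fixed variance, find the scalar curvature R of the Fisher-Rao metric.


This family has a single free parameter, so its statistical manifold
is 1-dimensional. The Riemann curvature tensor of any 1-dimensional
Riemannian manifold vanishes identically, so R = 0.

0


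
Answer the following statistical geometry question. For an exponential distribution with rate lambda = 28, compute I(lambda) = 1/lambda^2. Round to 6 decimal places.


Fisher information for exponential: I(lambda) = 1/lambda^2.
lambda = 28, lambda^2 = 784.
I = 1/784 = 0.001276

0.001276


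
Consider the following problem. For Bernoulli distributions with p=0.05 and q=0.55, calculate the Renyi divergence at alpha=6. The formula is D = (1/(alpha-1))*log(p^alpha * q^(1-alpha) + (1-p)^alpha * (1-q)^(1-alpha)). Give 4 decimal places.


Renyi divergence of order alpha between Bernoulli distributions:
D = (1/(alpha-1))*log(p^alpha * q^(1-alpha) + (1-p)^alpha * (1-q)^(1-alpha)).
alpha = 6, p = 0.05, q = 0.55.
p^alpha * q^(1-alpha) = 0.05^6 * 0.55^-5 = 0.0.
(1-p)^alpha * (1-q)^(1-alpha) = 0.95^6 * 0.45^-5 = 39.836306.
sum = 0.0 + 39.836306 = 39.836307.
D = (1/5)*log(39.836307) = 0.7370

0.7370


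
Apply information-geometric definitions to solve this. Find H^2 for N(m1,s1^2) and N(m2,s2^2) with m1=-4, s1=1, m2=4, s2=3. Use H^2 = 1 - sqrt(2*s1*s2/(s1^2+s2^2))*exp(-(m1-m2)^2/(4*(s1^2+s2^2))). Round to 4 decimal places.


Squared Hellinger distance for Gaussians:
H^2 = 1 - sqrt(2*s1*s2/(s1^2+s2^2)) * exp(-(m1-m2)^2/(4*(s1^2+s2^2))).
s1^2 = 1, s2^2 = 9, s1^2+s2^2 = 10.
sqrt(2*1*3/(10)) = 0.774597.
(m1-m2)^2 = (-8)^2 = 64.
exp(-64/(4*10)) = exp(-1.6) = 0.201897.
H^2 = 1 - 0.774597*0.201897 = 0.8436

0.8436


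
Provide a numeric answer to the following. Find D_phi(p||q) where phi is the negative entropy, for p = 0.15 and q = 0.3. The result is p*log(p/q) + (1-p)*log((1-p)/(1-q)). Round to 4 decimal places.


Bregman divergence with negative entropy generator:
D = p*log(p/q) + (1-p)*log((1-p)/(1-q)).
p = 0.15, q = 0.3.
p*log(p/q) = 0.15*log(0.15/0.3) = -0.103972.
(1-p)*log((1-p)/(1-q)) = 0.85*log(0.85/0.7) = 0.165033.
D = -0.103972 + 0.165033 = 0.0611

0.0611


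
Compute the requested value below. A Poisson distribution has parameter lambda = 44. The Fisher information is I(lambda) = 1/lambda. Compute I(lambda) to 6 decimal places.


Fisher information for Poisson: I(lambda) = 1/lambda.
lambda = 44.
I(lambda) = 1/44 = 0.022727

0.022727


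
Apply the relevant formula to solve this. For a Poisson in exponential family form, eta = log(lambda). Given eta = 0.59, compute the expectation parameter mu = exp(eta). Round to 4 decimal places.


Expectation parameter for Poisson exponential family:
mu = exp(eta).
eta = 0.59.
mu = exp(0.59) = 1.8040

1.8040


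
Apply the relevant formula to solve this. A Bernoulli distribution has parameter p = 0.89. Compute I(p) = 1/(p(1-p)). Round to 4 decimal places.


For Bernoulli(p), Fisher information is I(p) = 1/(p*(1-p)).
p = 0.89, 1-p = 0.11.
p*(1-p) = 0.0979.
I(p) = 1/0.0979 = 10.2145

10.2145


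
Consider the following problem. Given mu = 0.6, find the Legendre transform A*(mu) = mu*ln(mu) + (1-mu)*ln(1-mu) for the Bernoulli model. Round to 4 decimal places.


Legendre transform for Bernoulli:
A*(mu) = mu*log(mu) + (1-mu)*log(1-mu).
mu = 0.6, 1-mu = 0.4.
mu*log(mu) = 0.6*log(0.6) = -0.306495.
(1-mu)*log(1-mu) = 0.4*log(0.4) = -0.366516.
A* = -0.306495 + -0.366516 = -0.6730

-0.6730


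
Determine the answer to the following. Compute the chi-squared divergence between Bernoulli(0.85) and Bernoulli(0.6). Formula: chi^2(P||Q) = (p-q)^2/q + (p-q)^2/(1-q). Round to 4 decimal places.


Chi-squared divergence between Bernoulli distributions:
chi^2 = (p-q)^2/q + (p-q)^2/(1-q).
p = 0.85, q = 0.6, p-q = 0.25.
(p-q)^2 = 0.0625.
term1 = 0.0625/0.6 = 0.104167.
term2 = 0.0625/0.4 = 0.15625.
chi^2 = 0.104167 + 0.15625 = 0.2604

0.2604


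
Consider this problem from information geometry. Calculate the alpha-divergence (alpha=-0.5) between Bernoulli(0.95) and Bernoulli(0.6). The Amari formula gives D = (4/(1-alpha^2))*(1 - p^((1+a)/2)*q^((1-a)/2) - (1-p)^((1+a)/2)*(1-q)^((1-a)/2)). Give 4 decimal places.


Amari alpha-divergence:
D = (4/(1-alpha^2))*(1 - p^((1+a)/2)*q^((1-a)/2) - (1-p)^((1+a)/2)*(1-q)^((1-a)/2)).
alpha = -0.5, p = 0.95, q = 0.6.
e1 = (1+alpha)/2 = 0.25, e2 = (1-alpha)/2 = 0.75.
t1 = p^e1 * q^e2 = 0.95^0.25 * 0.6^0.75 = 0.673045.
t2 = (1-p)^e1 * (1-q)^e2 = 0.05^0.25 * 0.4^0.75 = 0.237841.
4/(1-alpha^2) = 5.333333.
D = 5.333333*(1 - 0.673045 - 0.237841) = 0.4753

0.4753


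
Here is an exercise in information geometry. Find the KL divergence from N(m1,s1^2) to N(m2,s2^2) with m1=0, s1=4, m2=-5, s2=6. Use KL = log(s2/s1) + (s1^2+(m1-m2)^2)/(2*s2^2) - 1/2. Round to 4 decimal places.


KL divergence between normal distributions:
KL = log(s2/s1) + (s1^2 + (m1-m2)^2)/(2*s2^2) - 1/2.
log(6/4) = 0.405465.
(4^2 + (0--5)^2)/(2*6^2) = (16 + 25)/72 = 0.569444.
KL = 0.405465 + 0.569444 - 0.5 = 0.4749

0.4749


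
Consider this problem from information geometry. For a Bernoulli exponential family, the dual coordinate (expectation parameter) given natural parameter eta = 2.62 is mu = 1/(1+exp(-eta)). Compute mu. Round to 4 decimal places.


Dual coordinate (expectation parameter) for Bernoulli:
mu = 1/(1+exp(-eta)).
eta = 2.62.
exp(-eta) = exp(-2.62) = 0.072803.
mu = 1/(1+0.072803) = 0.9321

0.9321


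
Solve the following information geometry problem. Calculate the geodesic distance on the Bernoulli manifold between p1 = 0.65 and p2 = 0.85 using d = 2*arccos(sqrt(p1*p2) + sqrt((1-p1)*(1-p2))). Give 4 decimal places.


Geodesic distance on Bernoulli manifold:
d(p1,p2) = 2*arccos(sqrt(p1*p2) + sqrt((1-p1)*(1-p2))).
sqrt(p1*p2) = sqrt(0.65*0.85) = 0.743303.
sqrt((1-p1)*(1-p2)) = sqrt(0.35*0.15) = 0.229129.
arg = 0.743303 + 0.229129 = 0.972432.
d = 2*arccos(0.972432) = 0.4707

0.4707


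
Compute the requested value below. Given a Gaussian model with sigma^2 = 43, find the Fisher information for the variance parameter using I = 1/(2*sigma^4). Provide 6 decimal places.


Fisher information for variance: I(sigma^2) = 1/(2*sigma^4).
sigma^2 = 43, so sigma^4 = 1849.
I = 1/(2*1849) = 1/3698 = 0.000270

0.000270


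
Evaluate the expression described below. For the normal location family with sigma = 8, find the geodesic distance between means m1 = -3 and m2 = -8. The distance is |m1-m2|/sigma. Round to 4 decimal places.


On the fixed-variance normal subfamily, geodesic distance = |m1-m2|/sigma.
|-3 - -8| = 5.
sigma = 8.
d = 5/8 = 0.6250

0.6250


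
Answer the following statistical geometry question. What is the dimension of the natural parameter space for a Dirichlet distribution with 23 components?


Exponential family dimension calculation:
Dirichlet with 23 components has 23 natural parameters.

23


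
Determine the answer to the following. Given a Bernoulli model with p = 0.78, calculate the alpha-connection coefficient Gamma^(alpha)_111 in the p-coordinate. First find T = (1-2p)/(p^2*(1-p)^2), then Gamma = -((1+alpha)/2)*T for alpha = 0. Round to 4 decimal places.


Skewness (Amari-Chentsov) tensor: T = (1-2p)/(p^2*(1-p)^2).
p = 0.78, 1-2p = -0.56, p^2 = 0.6084, (1-p)^2 = 0.0484.
T = -0.56/(0.6084 * 0.0484) = -19.017502.
In the p-coordinate, Gamma^(alpha) = Gamma^(0) - (alpha/2)*T with Gamma^(0) = (1/2)*g'(p) = -T/2,
so Gamma^(alpha) = -((1+alpha)/2)*T.
alpha = 0, -(1+alpha)/2 = -0.5.
Gamma = -0.5 * -19.017502 = 9.5088

9.5088


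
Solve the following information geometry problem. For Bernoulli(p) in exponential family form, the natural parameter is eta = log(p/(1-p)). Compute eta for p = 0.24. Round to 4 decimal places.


Natural parameter for Bernoulli: eta = log(p/(1-p)).
p = 0.24, 1-p = 0.76.
p/(1-p) = 0.315789.
eta = log(0.315789) = -1.1527

-1.1527


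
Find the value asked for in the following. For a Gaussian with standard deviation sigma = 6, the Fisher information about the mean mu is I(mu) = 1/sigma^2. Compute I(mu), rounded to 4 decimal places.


The Fisher information for the mean of a normal distribution is I(mu) = 1/sigma^2.
sigma = 6, so sigma^2 = 36.
I(mu) = 1/36 = 0.0278

0.0278


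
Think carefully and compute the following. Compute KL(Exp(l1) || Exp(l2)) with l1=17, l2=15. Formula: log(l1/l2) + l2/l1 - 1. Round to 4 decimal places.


KL divergence for exponential family:
KL = log(l1/l2) + l2/l1 - 1.
log(17/15) = 0.125163.
15/17 = 0.882353.
KL = 0.125163 + 0.882353 - 1 = 0.0075

0.0075


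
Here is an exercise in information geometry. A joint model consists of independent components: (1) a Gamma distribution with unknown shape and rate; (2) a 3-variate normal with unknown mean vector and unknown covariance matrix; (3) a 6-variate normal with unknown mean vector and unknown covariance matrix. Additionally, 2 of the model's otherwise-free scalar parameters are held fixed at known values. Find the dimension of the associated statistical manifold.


The dimension of a statistical manifold equals the number of free
(independent) real parameters of the model. For a product of independent
blocks the parameter counts add.
- Gamma (shape, rate): 2.
- 3-variate normal: 3 (mean) + 3*4/2 = 6 (symmetric covariance) = 9.
- 6-variate normal: 6 (mean) + 6*7/2 = 21 (symmetric covariance) = 27.
Total = 2 + 9 + 27 = 38.
2 parameter(s) fixed at known values: 38 - 2 = 36.
Dimension = 36

36


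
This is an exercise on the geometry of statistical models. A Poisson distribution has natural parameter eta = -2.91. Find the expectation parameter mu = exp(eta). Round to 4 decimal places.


Expectation parameter for Poisson exponential family:
mu = exp(eta).
eta = -2.91.
mu = exp(-2.91) = 0.0545

0.0545


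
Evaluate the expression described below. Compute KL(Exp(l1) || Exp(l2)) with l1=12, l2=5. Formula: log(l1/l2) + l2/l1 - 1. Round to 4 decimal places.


KL divergence for exponential family:
KL = log(l1/l2) + l2/l1 - 1.
log(12/5) = 0.875469.
5/12 = 0.416667.
KL = 0.875469 + 0.416667 - 1 = 0.2921

0.2921


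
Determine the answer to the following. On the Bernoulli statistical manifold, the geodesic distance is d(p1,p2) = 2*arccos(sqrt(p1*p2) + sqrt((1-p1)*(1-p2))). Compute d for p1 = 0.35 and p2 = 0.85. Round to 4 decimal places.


Geodesic distance on Bernoulli manifold:
d(p1,p2) = 2*arccos(sqrt(p1*p2) + sqrt((1-p1)*(1-p2))).
sqrt(p1*p2) = sqrt(0.35*0.85) = 0.545436.
sqrt((1-p1)*(1-p2)) = sqrt(0.65*0.15) = 0.31225.
arg = 0.545436 + 0.31225 = 0.857686.
d = 2*arccos(0.857686) = 1.0801

1.0801


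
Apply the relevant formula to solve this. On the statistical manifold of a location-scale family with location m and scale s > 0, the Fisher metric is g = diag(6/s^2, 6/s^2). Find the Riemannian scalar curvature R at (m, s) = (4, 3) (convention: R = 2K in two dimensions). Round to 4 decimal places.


The metric has the form g = (A dm^2 + B ds^2)/s^2 with A = 6, B = 6.
Substitute u = sqrt(A/B)*m: g = B*(du^2 + ds^2)/s^2, i.e. B times the
Poincare upper half-plane metric, which has constant Gaussian curvature -1.
Scaling a 2D metric by a constant c divides the Gaussian curvature by c,
so K = -1/B = -1/(6) = -0.1667 everywhere (the point (m, s) = (4, 3) is irrelevant:
the curvature is constant).
Scalar curvature in dimension 2: R = 2K = -2/(6) = -0.3333.

-0.3333


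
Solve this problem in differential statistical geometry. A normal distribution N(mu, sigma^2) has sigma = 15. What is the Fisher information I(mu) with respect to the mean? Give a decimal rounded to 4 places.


The Fisher information for the mean of a normal distribution is I(mu) = 1/sigma^2.
sigma = 15, so sigma^2 = 225.
I(mu) = 1/225 = 0.0044

0.0044


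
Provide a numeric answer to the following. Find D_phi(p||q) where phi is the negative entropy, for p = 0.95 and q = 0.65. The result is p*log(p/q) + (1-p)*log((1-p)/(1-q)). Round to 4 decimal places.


Bregman divergence with negative entropy generator:
D = p*log(p/q) + (1-p)*log((1-p)/(1-q)).
p = 0.95, q = 0.65.
p*log(p/q) = 0.95*log(0.95/0.65) = 0.360515.
(1-p)*log((1-p)/(1-q)) = 0.05*log(0.05/0.35) = -0.097296.
D = 0.360515 + -0.097296 = 0.2632

0.2632


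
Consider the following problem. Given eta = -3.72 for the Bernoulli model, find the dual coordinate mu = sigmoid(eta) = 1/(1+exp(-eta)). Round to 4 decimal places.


Dual coordinate (expectation parameter) for Bernoulli:
mu = 1/(1+exp(-eta)).
eta = -3.72.
exp(-eta) = exp(3.72) = 41.264394.
mu = 1/(1+41.264394) = 0.0237

0.0237


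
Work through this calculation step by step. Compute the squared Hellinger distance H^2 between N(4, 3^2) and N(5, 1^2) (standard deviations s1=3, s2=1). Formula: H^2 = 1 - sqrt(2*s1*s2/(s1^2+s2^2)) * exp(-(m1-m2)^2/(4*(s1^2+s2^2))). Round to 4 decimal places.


Squared Hellinger distance for Gaussians:
H^2 = 1 - sqrt(2*s1*s2/(s1^2+s2^2)) * exp(-(m1-m2)^2/(4*(s1^2+s2^2))).
s1^2 = 9, s2^2 = 1, s1^2+s2^2 = 10.
sqrt(2*3*1/(10)) = 0.774597.
(m1-m2)^2 = (-1)^2 = 1.
exp(-1/(4*10)) = exp(-0.025) = 0.97531.
H^2 = 1 - 0.774597*0.97531 = 0.2445

0.2445


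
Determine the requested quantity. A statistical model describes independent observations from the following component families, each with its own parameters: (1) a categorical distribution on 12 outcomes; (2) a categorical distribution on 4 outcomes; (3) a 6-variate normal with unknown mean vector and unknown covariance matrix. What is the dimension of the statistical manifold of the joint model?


The dimension of a statistical manifold equals the number of free
(independent) real parameters of the model. For a product of independent
blocks the parameter counts add.
- categorical on 12 outcomes (probabilities sum to 1): 12-1 = 11.
- categorical on 4 outcomes (probabilities sum to 1): 4-1 = 3.
- 6-variate normal: 6 (mean) + 6*7/2 = 21 (symmetric covariance) = 27.
Total = 11 + 3 + 27 = 41.
Dimension = 41

41


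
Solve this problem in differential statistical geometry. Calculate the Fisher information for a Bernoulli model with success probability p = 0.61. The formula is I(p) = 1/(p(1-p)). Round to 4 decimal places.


For Bernoulli(p), Fisher information is I(p) = 1/(p*(1-p)).
p = 0.61, 1-p = 0.39.
p*(1-p) = 0.2379.
I(p) = 1/0.2379 = 4.2034

4.2034


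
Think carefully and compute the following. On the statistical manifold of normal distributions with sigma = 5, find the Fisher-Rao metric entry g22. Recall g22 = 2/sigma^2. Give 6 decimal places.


For the 2-parameter normal family, the Fisher metric has:
  g11 = 1/sigma^2, g22 = 2/sigma^2.
sigma = 5, sigma^2 = 25.
g22 = 0.080000

0.080000


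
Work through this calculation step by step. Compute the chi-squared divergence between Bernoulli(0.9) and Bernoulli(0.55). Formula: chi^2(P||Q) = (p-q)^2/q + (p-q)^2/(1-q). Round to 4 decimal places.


Chi-squared divergence between Bernoulli distributions:
chi^2 = (p-q)^2/q + (p-q)^2/(1-q).
p = 0.9, q = 0.55, p-q = 0.35.
(p-q)^2 = 0.1225.
term1 = 0.1225/0.55 = 0.222727.
term2 = 0.1225/0.45 = 0.272222.
chi^2 = 0.222727 + 0.272222 = 0.4949

0.4949


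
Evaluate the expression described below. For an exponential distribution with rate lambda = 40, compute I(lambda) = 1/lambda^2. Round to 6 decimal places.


Fisher information for exponential: I(lambda) = 1/lambda^2.
lambda = 40, lambda^2 = 1600.
I = 1/1600 = 0.000625

0.000625


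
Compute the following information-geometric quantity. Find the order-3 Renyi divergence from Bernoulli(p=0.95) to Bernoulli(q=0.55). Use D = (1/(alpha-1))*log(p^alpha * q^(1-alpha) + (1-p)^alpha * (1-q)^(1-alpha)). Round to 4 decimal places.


Renyi divergence of order alpha between Bernoulli distributions:
D = (1/(alpha-1))*log(p^alpha * q^(1-alpha) + (1-p)^alpha * (1-q)^(1-alpha)).
alpha = 3, p = 0.95, q = 0.55.
p^alpha * q^(1-alpha) = 0.95^3 * 0.55^-2 = 2.834298.
(1-p)^alpha * (1-q)^(1-alpha) = 0.05^3 * 0.45^-2 = 0.000617.
sum = 2.834298 + 0.000617 = 2.834915.
D = (1/2)*log(2.834915) = 0.5210

0.5210


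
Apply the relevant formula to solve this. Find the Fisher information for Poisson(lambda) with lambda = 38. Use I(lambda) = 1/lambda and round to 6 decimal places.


Fisher information for Poisson: I(lambda) = 1/lambda.
lambda = 38.
I(lambda) = 1/38 = 0.026316

0.026316


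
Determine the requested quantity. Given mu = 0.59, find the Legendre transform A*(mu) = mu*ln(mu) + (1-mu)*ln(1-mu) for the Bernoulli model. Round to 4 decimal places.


Legendre transform for Bernoulli:
A*(mu) = mu*log(mu) + (1-mu)*log(1-mu).
mu = 0.59, 1-mu = 0.41.
mu*log(mu) = 0.59*log(0.59) = -0.311303.
(1-mu)*log(1-mu) = 0.41*log(0.41) = -0.365555.
A* = -0.311303 + -0.365555 = -0.6769

-0.6769


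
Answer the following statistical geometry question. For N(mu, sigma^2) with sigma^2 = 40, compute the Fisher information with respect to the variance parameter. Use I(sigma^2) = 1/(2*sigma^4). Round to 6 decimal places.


Fisher information for variance: I(sigma^2) = 1/(2*sigma^4).
sigma^2 = 40, so sigma^4 = 1600.
I = 1/(2*1600) = 1/3200 = 0.000313

0.000313


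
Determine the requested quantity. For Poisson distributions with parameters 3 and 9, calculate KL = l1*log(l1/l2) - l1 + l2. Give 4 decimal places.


KL divergence for Poisson:
KL = l1*log(l1/l2) - l1 + l2.
l1 = 3, l2 = 9.
log(3/9) = -1.098612.
l1*log(l1/l2) = 3 * -1.098612 = -3.295837.
KL = -3.295837 - 3 + 9 = 2.7042

2.7042


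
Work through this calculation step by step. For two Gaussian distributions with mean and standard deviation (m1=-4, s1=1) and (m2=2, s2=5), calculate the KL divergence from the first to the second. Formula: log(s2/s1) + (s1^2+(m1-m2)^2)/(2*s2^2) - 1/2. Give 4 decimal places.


KL divergence between normal distributions:
KL = log(s2/s1) + (s1^2 + (m1-m2)^2)/(2*s2^2) - 1/2.
log(5/1) = 1.609438.
(1^2 + (-4-2)^2)/(2*5^2) = (1 + 36)/50 = 0.74.
KL = 1.609438 + 0.74 - 0.5 = 1.8494

1.8494


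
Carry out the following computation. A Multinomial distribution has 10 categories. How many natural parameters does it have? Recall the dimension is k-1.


Exponential family dimension calculation:
For Multinomial with k=10 categories, dim = k-1 = 9.

9


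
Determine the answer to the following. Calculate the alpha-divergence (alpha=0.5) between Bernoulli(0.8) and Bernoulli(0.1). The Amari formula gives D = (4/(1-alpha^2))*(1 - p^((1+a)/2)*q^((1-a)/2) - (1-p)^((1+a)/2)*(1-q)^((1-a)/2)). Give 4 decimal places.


Amari alpha-divergence:
D = (4/(1-alpha^2))*(1 - p^((1+a)/2)*q^((1-a)/2) - (1-p)^((1+a)/2)*(1-q)^((1-a)/2)).
alpha = 0.5, p = 0.8, q = 0.1.
e1 = (1+alpha)/2 = 0.75, e2 = (1-alpha)/2 = 0.25.
t1 = p^e1 * q^e2 = 0.8^0.75 * 0.1^0.25 = 0.475683.
t2 = (1-p)^e1 * (1-q)^e2 = 0.2^0.75 * 0.9^0.25 = 0.291295.
4/(1-alpha^2) = 5.333333.
D = 5.333333*(1 - 0.475683 - 0.291295) = 1.2428

1.2428


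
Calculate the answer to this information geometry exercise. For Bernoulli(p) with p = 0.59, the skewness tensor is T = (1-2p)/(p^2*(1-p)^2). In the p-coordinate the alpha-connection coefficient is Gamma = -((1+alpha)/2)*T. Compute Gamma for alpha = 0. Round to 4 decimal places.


Skewness (Amari-Chentsov) tensor: T = (1-2p)/(p^2*(1-p)^2).
p = 0.59, 1-2p = -0.18, p^2 = 0.3481, (1-p)^2 = 0.1681.
T = -0.18/(0.3481 * 0.1681) = -3.076102.
In the p-coordinate, Gamma^(alpha) = Gamma^(0) - (alpha/2)*T with Gamma^(0) = (1/2)*g'(p) = -T/2,
so Gamma^(alpha) = -((1+alpha)/2)*T.
alpha = 0, -(1+alpha)/2 = -0.5.
Gamma = -0.5 * -3.076102 = 1.5381

1.5381


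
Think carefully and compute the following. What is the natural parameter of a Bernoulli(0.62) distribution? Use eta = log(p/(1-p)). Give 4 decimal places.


Natural parameter for Bernoulli: eta = log(p/(1-p)).
p = 0.62, 1-p = 0.38.
p/(1-p) = 1.631579.
eta = log(1.631579) = 0.4895

0.4895


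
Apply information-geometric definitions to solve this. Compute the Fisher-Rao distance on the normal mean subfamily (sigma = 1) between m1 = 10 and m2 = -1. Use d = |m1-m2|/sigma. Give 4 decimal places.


On the fixed-variance normal subfamily, geodesic distance = |m1-m2|/sigma.
|10 - -1| = 11.
sigma = 1.
d = 11/1 = 11.0000

11.0000


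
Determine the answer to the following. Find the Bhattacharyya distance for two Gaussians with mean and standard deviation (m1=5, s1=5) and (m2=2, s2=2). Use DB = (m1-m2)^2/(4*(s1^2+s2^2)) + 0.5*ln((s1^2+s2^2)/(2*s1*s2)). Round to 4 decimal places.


Bhattacharyya distance between two Gaussians:
DB = (m1-m2)^2/(4*(s1^2+s2^2)) + (1/2)*ln((s1^2+s2^2)/(2*s1*s2)).
(m1-m2)^2 = (3)^2 = 9.
s1^2+s2^2 = 25 + 4 = 29.
term1 = 9/116 = 0.077586.
term2 = 0.5*ln(29/20.0) = 0.185782.
DB = 0.077586 + 0.185782 = 0.2634

0.2634


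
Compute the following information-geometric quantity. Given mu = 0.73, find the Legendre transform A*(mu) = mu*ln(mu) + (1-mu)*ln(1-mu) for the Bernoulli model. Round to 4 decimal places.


Legendre transform for Bernoulli:
A*(mu) = mu*log(mu) + (1-mu)*log(1-mu).
mu = 0.73, 1-mu = 0.27.
mu*log(mu) = 0.73*log(0.73) = -0.229739.
(1-mu)*log(1-mu) = 0.27*log(0.27) = -0.35352.
A* = -0.229739 + -0.35352 = -0.5833

-0.5833


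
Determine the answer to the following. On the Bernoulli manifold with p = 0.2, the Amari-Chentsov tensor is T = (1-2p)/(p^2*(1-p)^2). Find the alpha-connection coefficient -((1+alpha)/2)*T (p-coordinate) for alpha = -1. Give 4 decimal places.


Skewness (Amari-Chentsov) tensor: T = (1-2p)/(p^2*(1-p)^2).
p = 0.2, 1-2p = 0.6, p^2 = 0.04, (1-p)^2 = 0.64.
T = 0.6/(0.04 * 0.64) = 23.4375.
In the p-coordinate, Gamma^(alpha) = Gamma^(0) - (alpha/2)*T with Gamma^(0) = (1/2)*g'(p) = -T/2,
so Gamma^(alpha) = -((1+alpha)/2)*T.
alpha = -1, -(1+alpha)/2 = 0.0.
Gamma = 0.0 * 23.4375 = 0.0000

0.0000


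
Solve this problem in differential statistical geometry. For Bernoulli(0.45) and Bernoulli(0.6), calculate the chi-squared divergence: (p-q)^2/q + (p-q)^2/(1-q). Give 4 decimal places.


Chi-squared divergence between Bernoulli distributions:
chi^2 = (p-q)^2/q + (p-q)^2/(1-q).
p = 0.45, q = 0.6, p-q = -0.15.
(p-q)^2 = 0.0225.
term1 = 0.0225/0.6 = 0.0375.
term2 = 0.0225/0.4 = 0.05625.
chi^2 = 0.0375 + 0.05625 = 0.0937

0.0937


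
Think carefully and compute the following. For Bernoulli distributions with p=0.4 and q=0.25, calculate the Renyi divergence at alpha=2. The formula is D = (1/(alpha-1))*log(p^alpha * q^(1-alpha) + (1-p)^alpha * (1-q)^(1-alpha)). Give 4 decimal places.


Renyi divergence of order alpha between Bernoulli distributions:
D = (1/(alpha-1))*log(p^alpha * q^(1-alpha) + (1-p)^alpha * (1-q)^(1-alpha)).
alpha = 2, p = 0.4, q = 0.25.
p^alpha * q^(1-alpha) = 0.4^2 * 0.25^-1 = 0.64.
(1-p)^alpha * (1-q)^(1-alpha) = 0.6^2 * 0.75^-1 = 0.48.
sum = 0.64 + 0.48 = 1.12.
D = (1/1)*log(1.12) = 0.1133

0.1133
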